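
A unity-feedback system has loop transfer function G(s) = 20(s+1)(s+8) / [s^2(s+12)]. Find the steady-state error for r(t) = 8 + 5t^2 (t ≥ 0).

0.75

The open loop has two poles at the origin → type 2 system. Taking each input component in turn:
  • 8: tracked with zero error.
  • 5t^2: e_ss = 10/K_a with K_a=40/3 → 0.75.
Total e_ss = 0.75.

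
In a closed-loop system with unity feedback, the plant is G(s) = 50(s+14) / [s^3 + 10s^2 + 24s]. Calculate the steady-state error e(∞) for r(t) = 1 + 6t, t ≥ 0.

Factoring s from the denominator leaves a polynomial with constant term 24, so the system is type 1. By superposition:
  • 1: tracked with zero error.
  • 6t: e_ss = 6/K_v with K_v=175/6 → 36/175.
Total e_ss = 36/175.

36/175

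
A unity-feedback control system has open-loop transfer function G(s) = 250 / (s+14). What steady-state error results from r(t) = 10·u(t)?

System type = 0 (no poles at s=0).
K_p = lim_{s→0} G(s) = 250 / (14) = 125/7.
e_ss = 10/(1 + K_p) = 10/(132/7) = 35/66.

35/66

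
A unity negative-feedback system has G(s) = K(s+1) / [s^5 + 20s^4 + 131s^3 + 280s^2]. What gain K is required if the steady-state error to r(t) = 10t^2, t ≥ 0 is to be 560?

Lowest-order denominator term is 280s^2, so the open loop has 2 poles at the origin → type 2 system.
K_a = lim_{s→0} s^2·G(s) = K·1 / 280 = (1/280)·K.
e_ss = 20/K_a = 560 ⇒ K_a = 1/28 ⇒ K = (1/28)/(1/280) = 10.

10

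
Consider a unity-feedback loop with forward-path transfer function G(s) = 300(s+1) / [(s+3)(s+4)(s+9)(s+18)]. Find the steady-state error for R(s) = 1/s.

162/187

G(s) has no factors of s in the denominator, so the system is type 0.
K_p = lim_{s→0} G(s) = 300·1 / (3·4·9·18) = 25/162.
e_ss = 1/(1 + K_p) = 1/(187/162) = 162/187.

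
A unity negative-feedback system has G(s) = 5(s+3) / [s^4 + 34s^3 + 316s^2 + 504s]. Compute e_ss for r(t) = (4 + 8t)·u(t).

Factoring s from the denominator leaves a polynomial with constant term 504, so the system is type 1. Treating each term separately:
  • 4: tracked with zero error.
  • 8t: e_ss = 8/K_v with K_v=5/168 → 268.8.
Total e_ss = 268.8.

268.8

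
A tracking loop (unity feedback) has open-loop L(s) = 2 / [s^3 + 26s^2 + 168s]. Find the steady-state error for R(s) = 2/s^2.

Factoring s from the denominator leaves a polynomial with constant term 168, so the system is type 1.
K_v = lim_{s→0} s·L(s) = 2 / 168 = 1/84.
e_ss = 2/K_v = 2/(1/84) = 168.

168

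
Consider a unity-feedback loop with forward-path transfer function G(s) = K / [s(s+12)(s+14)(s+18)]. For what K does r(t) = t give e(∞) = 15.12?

System type = 1 (one pole at s=0).
K_v = lim_{s→0} s·G(s) = K / (12·14·18) = (1/3024)·K.
e_ss = 1/K_v = 15.12 ⇒ K_v = 25/378 ⇒ K = (25/378)/(1/3024) = 200.

200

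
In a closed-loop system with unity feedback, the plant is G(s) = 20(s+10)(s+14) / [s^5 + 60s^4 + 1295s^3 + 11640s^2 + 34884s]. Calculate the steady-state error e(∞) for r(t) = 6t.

26163/350

The denominator has no term below 34884s — 1 pole at s=0, type 1.
K_v = lim_{s→0} s·G(s) = 20·10·14 / 34884 = 700/8721.
e_ss = 6/K_v = 6/(700/8721) = 26163/350.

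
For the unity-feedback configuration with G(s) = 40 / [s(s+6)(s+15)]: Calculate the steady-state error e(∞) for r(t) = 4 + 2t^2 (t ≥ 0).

One free integrator in G(s): this is a type 1 system. Taking each input component in turn:
  • 4: tracked with zero error.
  • 2t^2: a type-1 system cannot track it, e_ss → ∞.
The unbounded component dominates.

infinity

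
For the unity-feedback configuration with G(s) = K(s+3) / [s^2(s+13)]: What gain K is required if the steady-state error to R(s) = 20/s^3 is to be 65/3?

Two free integrators in G(s): this is a type 2 system.
K_a = lim_{s→0} s^2·G(s) = K·3 / (13) = (3/13)·K.
e_ss = 20/K_a = 65/3 ⇒ K_a = 12/13 ⇒ K = (12/13)/(3/13) = 4.

4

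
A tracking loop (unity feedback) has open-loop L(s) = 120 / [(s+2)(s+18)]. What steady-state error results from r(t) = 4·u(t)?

No free integrators in L(s): this is a type 0 system.
K_p = lim_{s→0} L(s) = 120 / (2·18) = 10/3.
e_ss = 4/(1 + K_p) = 4/(13/3) = 12/13.

12/13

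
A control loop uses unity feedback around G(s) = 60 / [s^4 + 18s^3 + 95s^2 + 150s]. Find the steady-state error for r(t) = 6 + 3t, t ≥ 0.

Lowest-order denominator term is 150s, so the open loop has 1 pole at the origin → type 1 system. By superposition:
  • 6: tracked with zero error.
  • 3t: e_ss = 3/K_v with K_v=0.4 → 7.5.
Total e_ss = 7.5.

7.5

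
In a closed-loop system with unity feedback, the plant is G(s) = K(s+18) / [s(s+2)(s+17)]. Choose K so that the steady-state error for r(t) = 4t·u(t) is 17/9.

4

System type = 1 (one pole at s=0).
K_v = lim_{s→0} s·G(s) = K·18 / (2·17) = (9/17)·K.
e_ss = 4/K_v = 17/9 ⇒ K_v = 36/17 ⇒ K = (36/17)/(9/17) = 4.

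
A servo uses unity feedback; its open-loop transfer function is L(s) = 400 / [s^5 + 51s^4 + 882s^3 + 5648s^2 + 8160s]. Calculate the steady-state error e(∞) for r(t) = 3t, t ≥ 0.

61.2

Lowest-order denominator term is 8160s, so the open loop has 1 pole at the origin → type 1 system.
K_v = lim_{s→0} s·L(s) = 400 / 8160 = 5/102.
e_ss = 3/K_v = 3/(5/102) = 61.2.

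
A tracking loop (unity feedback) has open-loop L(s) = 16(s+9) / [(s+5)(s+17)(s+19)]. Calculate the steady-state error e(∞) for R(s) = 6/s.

9690/1759

No free integrators in L(s): this is a type 0 system.
K_p = lim_{s→0} L(s) = 16·9 / (5·17·19) = 144/1615.
e_ss = 6/(1 + K_p) = 6/(1759/1615) = 9690/1759.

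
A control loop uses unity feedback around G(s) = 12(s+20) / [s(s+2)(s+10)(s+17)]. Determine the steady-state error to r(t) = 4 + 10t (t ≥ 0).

85/6

G(s) has one factor of s in the denominator, so the system is type 1. Taking each input component in turn:
  • 4: tracked with zero error.
  • 10t: e_ss = 10/K_v with K_v=12/17 → 85/6.
Total e_ss = 85/6.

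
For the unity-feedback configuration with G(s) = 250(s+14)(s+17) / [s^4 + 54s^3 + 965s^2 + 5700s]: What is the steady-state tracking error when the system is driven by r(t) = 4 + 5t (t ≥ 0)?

57/119

Lowest-order denominator term is 5700s, so the open loop has 1 pole at the origin → type 1 system. Taking each input component in turn:
  • 4: tracked with zero error.
  • 5t: e_ss = 5/K_v with K_v=595/57 → 57/119.
Total e_ss = 57/119.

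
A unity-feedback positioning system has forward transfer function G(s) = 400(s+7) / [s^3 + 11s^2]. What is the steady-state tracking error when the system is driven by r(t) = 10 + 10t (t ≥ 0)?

0

The denominator has no term below 11s^2 — 2 poles at s=0, type 2. Taking each input component in turn:
  • 10: tracked with zero error.
  • 10t: tracked with zero error.
Total e_ss = 0.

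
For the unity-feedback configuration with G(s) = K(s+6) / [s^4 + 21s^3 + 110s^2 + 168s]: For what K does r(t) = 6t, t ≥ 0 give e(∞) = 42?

Factoring s from the denominator leaves a polynomial with constant term 168, so the system is type 1.
K_v = lim_{s→0} s·G(s) = K·6 / 168 = (1/28)·K.
e_ss = 6/K_v = 42 ⇒ K_v = 1/7 ⇒ K = (1/7)/(1/28) = 4.

4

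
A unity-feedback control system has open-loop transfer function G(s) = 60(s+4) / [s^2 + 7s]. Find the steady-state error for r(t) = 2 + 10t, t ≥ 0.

Lowest-order denominator term is 7s, so the open loop has 1 pole at the origin → type 1 system. Treating each term separately:
  • 2: tracked with zero error.
  • 10t: e_ss = 10/K_v with K_v=240/7 → 7/24.
Total e_ss = 7/24.

7/24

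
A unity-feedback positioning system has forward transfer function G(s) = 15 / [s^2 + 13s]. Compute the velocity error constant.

15/13

The denominator has no term below 13s — 1 pole at s=0, type 1.
K_v = lim_{s→0} s·G(s) = 15 / 13 = 15/13.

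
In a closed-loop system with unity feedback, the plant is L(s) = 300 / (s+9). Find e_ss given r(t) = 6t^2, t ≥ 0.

L(s) has no factors of s in the denominator, so the system is type 0.
For a type-0 system K_a = 0, so e_ss to a parabolic input is unbounded.

infinity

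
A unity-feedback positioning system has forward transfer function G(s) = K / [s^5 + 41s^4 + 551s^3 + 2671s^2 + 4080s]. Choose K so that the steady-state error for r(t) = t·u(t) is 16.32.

Factoring s from the denominator leaves a polynomial with constant term 4080, so the system is type 1.
K_v = lim_{s→0} s·G(s) = K / 4080 = (1/4080)·K.
e_ss = 1/K_v = 16.32 ⇒ K_v = 25/408 ⇒ K = (25/408)/(1/4080) = 250.

250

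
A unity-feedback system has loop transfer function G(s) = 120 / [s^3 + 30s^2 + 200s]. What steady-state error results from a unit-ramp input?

5/3

Lowest-order denominator term is 200s, so the open loop has 1 pole at the origin → type 1 system.
K_v = lim_{s→0} s·G(s) = 120 / 200 = 0.6.
e_ss = 1/K_v = 1/0.6 = 5/3.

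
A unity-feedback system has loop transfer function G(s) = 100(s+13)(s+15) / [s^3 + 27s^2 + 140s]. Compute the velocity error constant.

Factoring s from the denominator leaves a polynomial with constant term 140, so the system is type 1.
K_v = lim_{s→0} s·G(s) = 100·13·15 / 140 = 975/7.

975/7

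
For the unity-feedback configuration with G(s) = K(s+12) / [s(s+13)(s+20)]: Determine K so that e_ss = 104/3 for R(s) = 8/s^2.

G(s) has one factor of s in the denominator, so the system is type 1.
K_v = lim_{s→0} s·G(s) = K·12 / (13·20) = (3/65)·K.
e_ss = 8/K_v = 104/3 ⇒ K_v = 3/13 ⇒ K = (3/13)/(3/65) = 5.

5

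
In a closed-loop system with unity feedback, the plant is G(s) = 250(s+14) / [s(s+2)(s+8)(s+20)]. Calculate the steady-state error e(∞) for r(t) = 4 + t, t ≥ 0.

16/175

The open loop has one pole at the origin → type 1 system. By superposition:
  • 4: tracked with zero error.
  • t: e_ss = 1/K_v with K_v=10.9375 → 16/175.
Total e_ss = 16/175.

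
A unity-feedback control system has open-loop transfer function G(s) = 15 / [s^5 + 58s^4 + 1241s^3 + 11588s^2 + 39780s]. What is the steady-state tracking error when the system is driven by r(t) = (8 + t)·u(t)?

2652

Factoring s from the denominator leaves a polynomial with constant term 39780, so the system is type 1. By superposition:
  • 8: tracked with zero error.
  • t: e_ss = 1/K_v with K_v=1/2652 → 2652.
Total e_ss = 2652.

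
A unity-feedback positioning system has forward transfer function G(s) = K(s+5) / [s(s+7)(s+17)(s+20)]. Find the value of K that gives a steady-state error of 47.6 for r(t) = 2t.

20

System type = 1 (one pole at s=0).
K_v = lim_{s→0} s·G(s) = K·5 / (7·17·20) = (1/476)·K.
e_ss = 2/K_v = 47.6 ⇒ K_v = 5/119 ⇒ K = (5/119)/(1/476) = 20.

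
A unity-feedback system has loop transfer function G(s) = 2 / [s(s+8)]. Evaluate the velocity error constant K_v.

0.25

G(s) has one factor of s in the denominator, so the system is type 1.
K_v = lim_{s→0} s·G(s) = 2 / (8) = 0.25.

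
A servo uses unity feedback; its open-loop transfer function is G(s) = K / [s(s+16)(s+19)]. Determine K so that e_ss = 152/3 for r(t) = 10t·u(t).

60

One free integrator in G(s): this is a type 1 system.
K_v = lim_{s→0} s·G(s) = K / (16·19) = (1/304)·K.
e_ss = 10/K_v = 152/3 ⇒ K_v = 15/76 ⇒ K = (15/76)/(1/304) = 60.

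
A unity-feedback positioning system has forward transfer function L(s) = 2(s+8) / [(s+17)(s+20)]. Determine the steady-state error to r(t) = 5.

425/89

L(s) has no factors of s in the denominator, so the system is type 0.
K_p = lim_{s→0} L(s) = 2·8 / (17·20) = 4/85.
e_ss = 5/(1 + K_p) = 5/(89/85) = 425/89.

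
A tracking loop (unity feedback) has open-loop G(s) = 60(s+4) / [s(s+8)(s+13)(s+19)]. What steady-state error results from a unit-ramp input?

247/30

G(s) has one factor of s in the denominator, so the system is type 1.
K_v = lim_{s→0} s·G(s) = 60·4 / (8·13·19) = 30/247.
e_ss = 1/K_v = 1/(30/247) = 247/30.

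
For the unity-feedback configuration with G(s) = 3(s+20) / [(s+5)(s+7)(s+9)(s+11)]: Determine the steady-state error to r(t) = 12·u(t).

No free integrators in G(s): this is a type 0 system.
K_p = lim_{s→0} G(s) = 3·20 / (5·7·9·11) = 4/231.
e_ss = 12/(1 + K_p) = 12/(235/231) = 2772/235.

2772/235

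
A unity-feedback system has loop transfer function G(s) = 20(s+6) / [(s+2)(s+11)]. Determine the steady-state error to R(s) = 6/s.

66/71

No free integrators in G(s): this is a type 0 system.
K_p = lim_{s→0} G(s) = 20·6 / (2·11) = 60/11.
e_ss = 6/(1 + K_p) = 6/(71/11) = 66/71.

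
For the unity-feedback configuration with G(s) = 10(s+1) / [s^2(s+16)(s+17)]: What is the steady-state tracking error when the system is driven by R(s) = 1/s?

G(s) has two factors of s in the denominator, so the system is type 2.
A type-2 system has K_p = ∞, so it tracks a step input with zero steady-state error.

0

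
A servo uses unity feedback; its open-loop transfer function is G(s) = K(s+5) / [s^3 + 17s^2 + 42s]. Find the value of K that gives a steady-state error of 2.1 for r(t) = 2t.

Lowest-order denominator term is 42s, so the open loop has 1 pole at the origin → type 1 system.
K_v = lim_{s→0} s·G(s) = K·5 / 42 = (5/42)·K.
e_ss = 2/K_v = 2.1 ⇒ K_v = 20/21 ⇒ K = (20/21)/(5/42) = 8.

8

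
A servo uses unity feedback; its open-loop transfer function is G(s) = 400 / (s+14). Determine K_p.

G(s) has no factors of s in the denominator, so the system is type 0.
K_p = lim_{s→0} G(s) = 400 / (14) = 200/7.

200/7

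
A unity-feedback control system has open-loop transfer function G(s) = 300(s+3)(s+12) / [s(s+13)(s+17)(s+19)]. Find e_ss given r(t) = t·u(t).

System type = 1 (one pole at s=0).
K_v = lim_{s→0} s·G(s) = 300·3·12 / (13·17·19) = 10800/4199.
e_ss = 1/K_v = 1/(10800/4199) = 4199/10800.

4199/10800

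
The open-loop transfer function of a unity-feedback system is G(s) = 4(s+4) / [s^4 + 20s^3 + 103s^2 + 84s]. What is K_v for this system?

Factoring s from the denominator leaves a polynomial with constant term 84, so the system is type 1.
K_v = lim_{s→0} s·G(s) = 4·4 / 84 = 4/21.

4/21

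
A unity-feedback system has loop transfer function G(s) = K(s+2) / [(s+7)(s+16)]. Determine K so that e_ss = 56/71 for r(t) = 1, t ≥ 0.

System type = 0 (no poles at s=0).
K_p = lim_{s→0} G(s) = K·2 / (7·16) = (1/56)·K.
e_ss = 1/(1 + K_p) = 56/71 ⇒ 1 + (1/56)·K = 71/56 ⇒ K = 15.

15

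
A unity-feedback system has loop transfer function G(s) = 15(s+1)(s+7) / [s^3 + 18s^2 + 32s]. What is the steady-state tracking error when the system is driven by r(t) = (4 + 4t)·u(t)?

Factoring s from the denominator leaves a polynomial with constant term 32, so the system is type 1. Treating each term separately:
  • 4: tracked with zero error.
  • 4t: e_ss = 4/K_v with K_v=105/32 → 128/105.
Total e_ss = 128/105.

128/105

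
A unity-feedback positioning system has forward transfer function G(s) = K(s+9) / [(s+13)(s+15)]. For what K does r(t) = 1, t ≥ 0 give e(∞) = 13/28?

25

The open loop has no poles at the origin → type 0 system.
K_p = lim_{s→0} G(s) = K·9 / (13·15) = (3/65)·K.
e_ss = 1/(1 + K_p) = 13/28 ⇒ 1 + (3/65)·K = 28/13 ⇒ K = 25.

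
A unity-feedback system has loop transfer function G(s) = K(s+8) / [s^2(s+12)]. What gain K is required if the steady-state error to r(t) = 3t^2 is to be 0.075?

G(s) has two factors of s in the denominator, so the system is type 2.
K_a = lim_{s→0} s^2·G(s) = K·8 / (12) = (2/3)·K.
e_ss = 6/K_a = 0.075 ⇒ K_a = 80 ⇒ K = 80/(2/3) = 120.

120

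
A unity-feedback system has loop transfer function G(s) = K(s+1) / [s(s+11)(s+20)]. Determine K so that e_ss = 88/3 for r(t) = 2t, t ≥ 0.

15

System type = 1 (one pole at s=0).
K_v = lim_{s→0} s·G(s) = K·1 / (11·20) = (1/220)·K.
e_ss = 2/K_v = 88/3 ⇒ K_v = 3/44 ⇒ K = (3/44)/(1/220) = 15.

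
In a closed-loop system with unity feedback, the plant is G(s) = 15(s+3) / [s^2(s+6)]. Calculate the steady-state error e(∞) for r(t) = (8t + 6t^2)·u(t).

1.6

System type = 2 (two poles at s=0). Taking each input component in turn:
  • 8t: tracked with zero error.
  • 6t^2: e_ss = 12/K_a with K_a=7.5 → 1.6.
Total e_ss = 1.6.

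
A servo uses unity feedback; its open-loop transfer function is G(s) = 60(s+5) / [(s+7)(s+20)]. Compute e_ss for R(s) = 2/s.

System type = 0 (no poles at s=0).
K_p = lim_{s→0} G(s) = 60·5 / (7·20) = 15/7.
e_ss = 2/(1 + K_p) = 2/(22/7) = 7/11.

7/11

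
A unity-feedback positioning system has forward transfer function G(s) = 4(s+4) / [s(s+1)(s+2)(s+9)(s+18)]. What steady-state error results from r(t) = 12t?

243

G(s) has one factor of s in the denominator, so the system is type 1.
K_v = lim_{s→0} s·G(s) = 4·4 / (1·2·9·18) = 4/81.
e_ss = 12/K_v = 12/(4/81) = 243.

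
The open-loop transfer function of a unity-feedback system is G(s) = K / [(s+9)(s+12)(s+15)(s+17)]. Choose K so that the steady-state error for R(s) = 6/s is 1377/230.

60

The open loop has no poles at the origin → type 0 system.
K_p = lim_{s→0} G(s) = K / (9·12·15·17) = (1/27540)·K.
e_ss = 6/(1 + K_p) = 1377/230 ⇒ 1 + (1/27540)·K = 460/459 ⇒ K = 60.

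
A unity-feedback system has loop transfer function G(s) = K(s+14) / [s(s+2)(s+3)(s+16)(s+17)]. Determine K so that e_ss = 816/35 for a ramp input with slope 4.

System type = 1 (one pole at s=0).
K_v = lim_{s→0} s·G(s) = K·14 / (2·3·16·17) = (7/816)·K.
e_ss = 4/K_v = 816/35 ⇒ K_v = 35/204 ⇒ K = (35/204)/(7/816) = 20.

20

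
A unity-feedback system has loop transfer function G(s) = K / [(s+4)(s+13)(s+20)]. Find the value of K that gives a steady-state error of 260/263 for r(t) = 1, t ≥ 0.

12

No free integrators in G(s): this is a type 0 system.
K_p = lim_{s→0} G(s) = K / (4·13·20) = (1/1040)·K.
e_ss = 1/(1 + K_p) = 260/263 ⇒ 1 + (1/1040)·K = 263/260 ⇒ K = 12.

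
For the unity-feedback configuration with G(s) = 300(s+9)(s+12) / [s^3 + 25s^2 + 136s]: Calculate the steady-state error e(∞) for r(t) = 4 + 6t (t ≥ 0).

17/675

The denominator has no term below 136s — 1 pole at s=0, type 1. Taking each input component in turn:
  • 4: tracked with zero error.
  • 6t: e_ss = 6/K_v with K_v=4050/17 → 17/675.
Total e_ss = 17/675.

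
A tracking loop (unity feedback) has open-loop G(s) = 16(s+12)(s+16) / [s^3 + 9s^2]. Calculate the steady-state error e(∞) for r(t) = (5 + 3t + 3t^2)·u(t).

9/512

Factoring s^2 from the denominator leaves a polynomial with constant term 9, so the system is type 2. By superposition:
  • 5: tracked with zero error.
  • 3t: tracked with zero error.
  • 3t^2: e_ss = 6/K_a with K_a=1024/3 → 9/512.
Total e_ss = 9/512.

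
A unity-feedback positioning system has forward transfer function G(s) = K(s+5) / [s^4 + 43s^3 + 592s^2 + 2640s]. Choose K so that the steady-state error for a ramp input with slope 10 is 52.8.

100

Lowest-order denominator term is 2640s, so the open loop has 1 pole at the origin → type 1 system.
K_v = lim_{s→0} s·G(s) = K·5 / 2640 = (1/528)·K.
e_ss = 10/K_v = 52.8 ⇒ K_v = 25/132 ⇒ K = (25/132)/(1/528) = 100.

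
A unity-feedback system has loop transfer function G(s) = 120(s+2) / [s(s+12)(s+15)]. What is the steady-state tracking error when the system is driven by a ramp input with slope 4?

3

G(s) has one factor of s in the denominator, so the system is type 1.
K_v = lim_{s→0} s·G(s) = 120·2 / (12·15) = 4/3.
e_ss = 4/K_v = 4/(4/3) = 3.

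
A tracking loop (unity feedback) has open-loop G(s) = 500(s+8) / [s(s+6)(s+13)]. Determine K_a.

One free integrator in G(s): this is a type 1 system.
K_a = lim_{s→0} s^2·G(s) = 0 (the extra factor of s kills the finite limit).

0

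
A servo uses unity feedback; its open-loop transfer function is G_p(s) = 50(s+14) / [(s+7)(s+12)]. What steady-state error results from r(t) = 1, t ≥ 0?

3/28

The open loop has no poles at the origin → type 0 system.
K_p = lim_{s→0} G_p(s) = 50·14 / (7·12) = 25/3.
e_ss = 1/(1 + K_p) = 1/(28/3) = 3/28.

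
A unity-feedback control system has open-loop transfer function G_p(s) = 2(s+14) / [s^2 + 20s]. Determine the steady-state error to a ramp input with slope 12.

Lowest-order denominator term is 20s, so the open loop has 1 pole at the origin → type 1 system.
K_v = lim_{s→0} s·G_p(s) = 2·14 / 20 = 1.4.
e_ss = 12/K_v = 12/1.4 = 60/7.

60/7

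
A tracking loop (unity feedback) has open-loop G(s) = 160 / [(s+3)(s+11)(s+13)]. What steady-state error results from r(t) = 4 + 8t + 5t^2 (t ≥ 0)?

System type = 0 (no poles at s=0). Taking each input component in turn:
  • 4: e_ss = 4/(1+K_p) with K_p=160/429 → 1716/589.
  • 8t: a type-0 system cannot track it, e_ss → ∞.
  • 5t^2: a type-0 system cannot track it, e_ss → ∞.
The unbounded component dominates.

infinity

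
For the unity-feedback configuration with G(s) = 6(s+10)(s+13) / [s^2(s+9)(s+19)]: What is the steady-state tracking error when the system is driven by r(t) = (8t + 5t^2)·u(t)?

57/26

G(s) has two factors of s in the denominator, so the system is type 2. Treating each term separately:
  • 8t: tracked with zero error.
  • 5t^2: e_ss = 10/K_a with K_a=260/57 → 57/26.
Total e_ss = 57/26.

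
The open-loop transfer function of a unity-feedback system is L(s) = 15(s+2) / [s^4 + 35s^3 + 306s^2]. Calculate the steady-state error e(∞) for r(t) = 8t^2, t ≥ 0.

The denominator has no term below 306s^2 — 2 poles at s=0, type 2.
K_a = lim_{s→0} s^2·L(s) = 15·2 / 306 = 5/51.
r(t) = 8t^2 gives R(s) = 16/s^3.
e_ss = 16/K_a = 16/(5/51) = 163.2.

163.2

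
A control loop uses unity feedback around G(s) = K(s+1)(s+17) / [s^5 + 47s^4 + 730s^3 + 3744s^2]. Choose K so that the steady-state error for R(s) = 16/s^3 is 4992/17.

Factoring s^2 from the denominator leaves a polynomial with constant term 3744, so the system is type 2.
K_a = lim_{s→0} s^2·G(s) = K·1·17 / 3744 = (17/3744)·K.
e_ss = 16/K_a = 4992/17 ⇒ K_a = 17/312 ⇒ K = (17/312)/(17/3744) = 12.

12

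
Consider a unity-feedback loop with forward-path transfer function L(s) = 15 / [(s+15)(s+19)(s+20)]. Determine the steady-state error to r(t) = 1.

The open loop has no poles at the origin → type 0 system.
K_p = lim_{s→0} L(s) = 15 / (15·19·20) = 1/380.
e_ss = 1/(1 + K_p) = 1/(381/380) = 380/381.

380/381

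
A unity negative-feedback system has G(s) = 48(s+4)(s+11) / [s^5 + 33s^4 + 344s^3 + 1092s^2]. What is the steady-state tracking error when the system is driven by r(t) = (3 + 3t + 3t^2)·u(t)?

Factoring s^2 from the denominator leaves a polynomial with constant term 1092, so the system is type 2. Treating each term separately:
  • 3: tracked with zero error.
  • 3t: tracked with zero error.
  • 3t^2: e_ss = 6/K_a with K_a=176/91 → 273/88.
Total e_ss = 273/88.

273/88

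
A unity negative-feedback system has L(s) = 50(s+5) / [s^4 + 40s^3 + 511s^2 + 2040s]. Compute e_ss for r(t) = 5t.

40.8

Factoring s from the denominator leaves a polynomial with constant term 2040, so the system is type 1.
K_v = lim_{s→0} s·L(s) = 50·5 / 2040 = 25/204.
e_ss = 5/K_v = 5/(25/204) = 40.8.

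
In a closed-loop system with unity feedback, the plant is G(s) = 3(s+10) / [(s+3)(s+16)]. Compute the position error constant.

No free integrators in G(s): this is a type 0 system.
K_p = lim_{s→0} G(s) = 3·10 / (3·16) = 0.625.

0.625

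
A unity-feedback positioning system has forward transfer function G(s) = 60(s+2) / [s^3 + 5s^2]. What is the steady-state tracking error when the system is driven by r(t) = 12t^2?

Factoring s^2 from the denominator leaves a polynomial with constant term 5, so the system is type 2.
K_a = lim_{s→0} s^2·G(s) = 60·2 / 5 = 24.
r(t) = 12t^2 gives R(s) = 24/s^3.
e_ss = 24/K_a = 24/24 = 1.

1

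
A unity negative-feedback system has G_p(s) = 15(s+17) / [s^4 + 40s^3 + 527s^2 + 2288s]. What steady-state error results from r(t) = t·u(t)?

2288/255

Lowest-order denominator term is 2288s, so the open loop has 1 pole at the origin → type 1 system.
K_v = lim_{s→0} s·G_p(s) = 15·17 / 2288 = 255/2288.
e_ss = 1/K_v = 1/(255/2288) = 2288/255.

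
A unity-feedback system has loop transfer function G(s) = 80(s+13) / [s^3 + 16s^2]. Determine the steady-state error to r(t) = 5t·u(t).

0

The denominator has no term below 16s^2 — 2 poles at s=0, type 2.
K_v = ∞ for a type-2 system; e_ss to a ramp is zero.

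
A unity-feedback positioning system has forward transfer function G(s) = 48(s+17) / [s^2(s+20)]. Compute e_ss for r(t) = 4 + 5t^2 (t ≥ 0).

G(s) has two factors of s in the denominator, so the system is type 2. By superposition:
  • 4: tracked with zero error.
  • 5t^2: e_ss = 10/K_a with K_a=40.8 → 25/102.
Total e_ss = 25/102.

25/102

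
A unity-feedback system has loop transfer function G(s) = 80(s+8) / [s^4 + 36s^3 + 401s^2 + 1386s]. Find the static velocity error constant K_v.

Factoring s from the denominator leaves a polynomial with constant term 1386, so the system is type 1.
K_v = lim_{s→0} s·G(s) = 80·8 / 1386 = 320/693.

320/693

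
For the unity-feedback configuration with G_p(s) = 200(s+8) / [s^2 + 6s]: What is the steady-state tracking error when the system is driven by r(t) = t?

3/800

The denominator has no term below 6s — 1 pole at s=0, type 1.
K_v = lim_{s→0} s·G_p(s) = 200·8 / 6 = 800/3.
e_ss = 1/K_v = 1/(800/3) = 3/800.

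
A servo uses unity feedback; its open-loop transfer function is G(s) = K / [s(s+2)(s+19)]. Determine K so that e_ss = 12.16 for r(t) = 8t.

25

One free integrator in G(s): this is a type 1 system.
K_v = lim_{s→0} s·G(s) = K / (2·19) = (1/38)·K.
e_ss = 8/K_v = 12.16 ⇒ K_v = 25/38 ⇒ K = (25/38)/(1/38) = 25.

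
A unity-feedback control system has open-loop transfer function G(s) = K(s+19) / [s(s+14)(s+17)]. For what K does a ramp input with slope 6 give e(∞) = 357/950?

The open loop has one pole at the origin → type 1 system.
K_v = lim_{s→0} s·G(s) = K·19 / (14·17) = (19/238)·K.
e_ss = 6/K_v = 357/950 ⇒ K_v = 1900/119 ⇒ K = (1900/119)/(19/238) = 200.

200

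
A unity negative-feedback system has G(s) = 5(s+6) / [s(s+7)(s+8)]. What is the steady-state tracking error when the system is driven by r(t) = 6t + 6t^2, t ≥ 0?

infinity

System type = 1 (one pole at s=0). Treating each term separately:
  • 6t: e_ss = 6/K_v with K_v=15/28 → 11.2.
  • 6t^2: a type-1 system cannot track it, e_ss → ∞.
The unbounded component dominates.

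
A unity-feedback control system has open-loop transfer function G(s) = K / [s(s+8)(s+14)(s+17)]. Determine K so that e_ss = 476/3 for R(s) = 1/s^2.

The open loop has one pole at the origin → type 1 system.
K_v = lim_{s→0} s·G(s) = K / (8·14·17) = (1/1904)·K.
e_ss = 1/K_v = 476/3 ⇒ K_v = 3/476 ⇒ K = (3/476)/(1/1904) = 12.

12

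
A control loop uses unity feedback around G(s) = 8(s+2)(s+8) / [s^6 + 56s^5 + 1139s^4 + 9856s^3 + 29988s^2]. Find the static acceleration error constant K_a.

Factoring s^2 from the denominator leaves a polynomial with constant term 29988, so the system is type 2.
K_a = lim_{s→0} s^2·G(s) = 8·2·8 / 29988 = 32/7497.

32/7497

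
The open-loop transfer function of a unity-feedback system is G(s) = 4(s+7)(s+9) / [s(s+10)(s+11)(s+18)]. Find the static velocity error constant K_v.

7/55

One free integrator in G(s): this is a type 1 system.
K_v = lim_{s→0} s·G(s) = 4·7·9 / (10·11·18) = 7/55.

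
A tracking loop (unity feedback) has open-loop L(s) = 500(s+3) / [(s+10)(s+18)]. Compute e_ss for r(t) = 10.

15/14

No free integrators in L(s): this is a type 0 system.
K_p = lim_{s→0} L(s) = 500·3 / (10·18) = 25/3.
e_ss = 10/(1 + K_p) = 10/(28/3) = 15/14.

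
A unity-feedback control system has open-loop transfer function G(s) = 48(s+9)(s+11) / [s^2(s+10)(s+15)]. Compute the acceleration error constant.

System type = 2 (two poles at s=0).
K_a = lim_{s→0} s^2·G(s) = 48·9·11 / (10·15) = 31.68.

31.68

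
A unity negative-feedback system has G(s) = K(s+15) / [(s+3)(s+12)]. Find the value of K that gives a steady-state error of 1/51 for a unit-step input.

System type = 0 (no poles at s=0).
K_p = lim_{s→0} G(s) = K·15 / (3·12) = (5/12)·K.
e_ss = 1/(1 + K_p) = 1/51 ⇒ 1 + (5/12)·K = 51 ⇒ K = 120.

120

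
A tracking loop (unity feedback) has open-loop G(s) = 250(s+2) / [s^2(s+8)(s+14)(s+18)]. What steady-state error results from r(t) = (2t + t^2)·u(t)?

The open loop has two poles at the origin → type 2 system. By superposition:
  • 2t: tracked with zero error.
  • t^2: e_ss = 2/K_a with K_a=125/504 → 8.064.
Total e_ss = 8.064.

8.064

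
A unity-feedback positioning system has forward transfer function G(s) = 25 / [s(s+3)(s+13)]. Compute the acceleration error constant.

0

G(s) has one factor of s in the denominator, so the system is type 1.
K_a = lim_{s→0} s^2·G(s) = 0 (the extra factor of s kills the finite limit).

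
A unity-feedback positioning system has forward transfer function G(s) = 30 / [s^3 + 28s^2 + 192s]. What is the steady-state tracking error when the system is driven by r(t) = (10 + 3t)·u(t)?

Factoring s from the denominator leaves a polynomial with constant term 192, so the system is type 1. Taking each input component in turn:
  • 10: tracked with zero error.
  • 3t: e_ss = 3/K_v with K_v=5/32 → 19.2.
Total e_ss = 19.2.

19.2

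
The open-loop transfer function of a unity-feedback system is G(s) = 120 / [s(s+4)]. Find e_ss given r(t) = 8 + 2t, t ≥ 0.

G(s) has one factor of s in the denominator, so the system is type 1. Treating each term separately:
  • 8: tracked with zero error.
  • 2t: e_ss = 2/K_v with K_v=30 → 1/15.
Total e_ss = 1/15.

1/15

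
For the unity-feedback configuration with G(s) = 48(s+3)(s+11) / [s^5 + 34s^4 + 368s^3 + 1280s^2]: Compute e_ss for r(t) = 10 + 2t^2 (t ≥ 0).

Lowest-order denominator term is 1280s^2, so the open loop has 2 poles at the origin → type 2 system. Treating each term separately:
  • 10: tracked with zero error.
  • 2t^2: e_ss = 4/K_a with K_a=1.2375 → 320/99.
Total e_ss = 320/99.

320/99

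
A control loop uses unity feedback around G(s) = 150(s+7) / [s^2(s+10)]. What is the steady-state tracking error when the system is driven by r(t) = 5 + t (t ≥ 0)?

0

System type = 2 (two poles at s=0). Taking each input component in turn:
  • 5: tracked with zero error.
  • t: tracked with zero error.
Total e_ss = 0.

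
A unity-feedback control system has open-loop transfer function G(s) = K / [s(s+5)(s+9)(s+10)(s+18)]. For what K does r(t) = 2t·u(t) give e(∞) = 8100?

2

The open loop has one pole at the origin → type 1 system.
K_v = lim_{s→0} s·G(s) = K / (5·9·10·18) = (1/8100)·K.
e_ss = 2/K_v = 8100 ⇒ K_v = 1/4050 ⇒ K = (1/4050)/(1/8100) = 2.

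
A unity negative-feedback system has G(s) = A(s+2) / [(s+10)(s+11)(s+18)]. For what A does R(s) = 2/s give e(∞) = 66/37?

120

The open loop has no poles at the origin → type 0 system.
K_p = lim_{s→0} G(s) = A·2 / (10·11·18) = (1/990)·A.
e_ss = 2/(1 + K_p) = 66/37 ⇒ 1 + (1/990)·A = 37/33 ⇒ A = 120.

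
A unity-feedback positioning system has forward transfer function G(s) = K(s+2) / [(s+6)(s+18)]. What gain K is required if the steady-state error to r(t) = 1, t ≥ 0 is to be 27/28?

2

The open loop has no poles at the origin → type 0 system.
K_p = lim_{s→0} G(s) = K·2 / (6·18) = (1/54)·K.
e_ss = 1/(1 + K_p) = 27/28 ⇒ 1 + (1/54)·K = 28/27 ⇒ K = 2.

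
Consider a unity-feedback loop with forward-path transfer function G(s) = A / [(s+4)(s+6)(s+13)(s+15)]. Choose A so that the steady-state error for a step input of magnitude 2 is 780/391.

12

The open loop has no poles at the origin → type 0 system.
K_p = lim_{s→0} G(s) = A / (4·6·13·15) = (1/4680)·A.
e_ss = 2/(1 + K_p) = 780/391 ⇒ 1 + (1/4680)·A = 391/390 ⇒ A = 12.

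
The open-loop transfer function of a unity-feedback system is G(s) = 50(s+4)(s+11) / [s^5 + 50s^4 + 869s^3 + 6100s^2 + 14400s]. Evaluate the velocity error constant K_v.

11/72

Factoring s from the denominator leaves a polynomial with constant term 14400, so the system is type 1.
K_v = lim_{s→0} s·G(s) = 50·4·11 / 14400 = 11/72.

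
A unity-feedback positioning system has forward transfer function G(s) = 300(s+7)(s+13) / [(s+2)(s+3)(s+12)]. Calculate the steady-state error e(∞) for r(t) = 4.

24/2281

System type = 0 (no poles at s=0).
K_p = lim_{s→0} G(s) = 300·7·13 / (2·3·12) = 2275/6.
e_ss = 4/(1 + K_p) = 4/(2281/6) = 24/2281.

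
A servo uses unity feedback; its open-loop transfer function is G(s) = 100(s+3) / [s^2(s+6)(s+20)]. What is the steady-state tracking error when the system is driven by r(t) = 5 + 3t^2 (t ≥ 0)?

2.4

Two free integrators in G(s): this is a type 2 system. Treating each term separately:
  • 5: tracked with zero error.
  • 3t^2: e_ss = 6/K_a with K_a=2.5 → 2.4.
Total e_ss = 2.4.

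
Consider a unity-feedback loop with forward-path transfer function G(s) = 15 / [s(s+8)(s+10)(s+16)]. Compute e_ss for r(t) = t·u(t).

256/3

One free integrator in G(s): this is a type 1 system.
K_v = lim_{s→0} s·G(s) = 15 / (8·10·16) = 3/256.
e_ss = 1/K_v = 1/(3/256) = 256/3.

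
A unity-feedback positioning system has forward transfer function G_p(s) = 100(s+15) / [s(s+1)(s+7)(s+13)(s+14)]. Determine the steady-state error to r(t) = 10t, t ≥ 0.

The open loop has one pole at the origin → type 1 system.
K_v = lim_{s→0} s·G_p(s) = 100·15 / (1·7·13·14) = 750/637.
e_ss = 10/K_v = 10/(750/637) = 637/75.

637/75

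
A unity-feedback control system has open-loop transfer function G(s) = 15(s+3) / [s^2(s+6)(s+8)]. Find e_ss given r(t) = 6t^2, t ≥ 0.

The open loop has two poles at the origin → type 2 system.
K_a = lim_{s→0} s^2·G(s) = 15·3 / (6·8) = 0.9375.
r(t) = 6t^2 gives R(s) = 12/s^3.
e_ss = 12/K_a = 12/0.9375 = 12.8.

12.8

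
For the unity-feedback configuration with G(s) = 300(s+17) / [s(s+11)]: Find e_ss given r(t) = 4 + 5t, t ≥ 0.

One free integrator in G(s): this is a type 1 system. By superposition:
  • 4: tracked with zero error.
  • 5t: e_ss = 5/K_v with K_v=5100/11 → 11/1020.
Total e_ss = 11/1020.

11/1020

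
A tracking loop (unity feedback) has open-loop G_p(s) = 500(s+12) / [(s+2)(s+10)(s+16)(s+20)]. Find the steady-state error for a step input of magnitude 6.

The open loop has no poles at the origin → type 0 system.
K_p = lim_{s→0} G_p(s) = 500·12 / (2·10·16·20) = 0.9375.
e_ss = 6/(1 + K_p) = 6/1.9375 = 96/31.

96/31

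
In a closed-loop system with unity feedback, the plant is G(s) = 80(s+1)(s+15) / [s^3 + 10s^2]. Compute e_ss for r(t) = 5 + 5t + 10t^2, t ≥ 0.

Factoring s^2 from the denominator leaves a polynomial with constant term 10, so the system is type 2. Taking each input component in turn:
  • 5: tracked with zero error.
  • 5t: tracked with zero error.
  • 10t^2: e_ss = 20/K_a with K_a=120 → 1/6.
Total e_ss = 1/6.

1/6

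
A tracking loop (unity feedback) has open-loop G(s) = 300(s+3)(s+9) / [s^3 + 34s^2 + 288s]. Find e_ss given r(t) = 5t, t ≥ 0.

8/45

Lowest-order denominator term is 288s, so the open loop has 1 pole at the origin → type 1 system.
K_v = lim_{s→0} s·G(s) = 300·3·9 / 288 = 28.125.
e_ss = 5/K_v = 5/28.125 = 8/45.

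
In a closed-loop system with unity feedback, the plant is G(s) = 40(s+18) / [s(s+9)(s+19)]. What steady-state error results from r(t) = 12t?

2.85

System type = 1 (one pole at s=0).
K_v = lim_{s→0} s·G(s) = 40·18 / (9·19) = 80/19.
e_ss = 12/K_v = 12/(80/19) = 2.85.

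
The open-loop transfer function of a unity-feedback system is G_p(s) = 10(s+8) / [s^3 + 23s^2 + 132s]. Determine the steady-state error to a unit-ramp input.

The denominator has no term below 132s — 1 pole at s=0, type 1.
K_v = lim_{s→0} s·G_p(s) = 10·8 / 132 = 20/33.
e_ss = 1/K_v = 1/(20/33) = 1.65.

1.65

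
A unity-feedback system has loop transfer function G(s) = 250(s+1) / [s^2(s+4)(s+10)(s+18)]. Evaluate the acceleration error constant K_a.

25/72

System type = 2 (two poles at s=0).
K_a = lim_{s→0} s^2·G(s) = 250·1 / (4·10·18) = 25/72.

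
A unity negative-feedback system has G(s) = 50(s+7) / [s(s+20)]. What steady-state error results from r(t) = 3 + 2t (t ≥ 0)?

The open loop has one pole at the origin → type 1 system. By superposition:
  • 3: tracked with zero error.
  • 2t: e_ss = 2/K_v with K_v=17.5 → 4/35.
Total e_ss = 4/35.

4/35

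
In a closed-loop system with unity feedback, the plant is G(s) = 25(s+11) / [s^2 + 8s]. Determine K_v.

34.375

Lowest-order denominator term is 8s, so the open loop has 1 pole at the origin → type 1 system.
K_v = lim_{s→0} s·G(s) = 25·11 / 8 = 34.375.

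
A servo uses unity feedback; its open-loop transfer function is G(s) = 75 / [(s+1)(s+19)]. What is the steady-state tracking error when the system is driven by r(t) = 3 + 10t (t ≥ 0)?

infinity

The open loop has no poles at the origin → type 0 system. Taking each input component in turn:
  • 3: e_ss = 3/(1+K_p) with K_p=75/19 → 57/94.
  • 10t: a type-0 system cannot track it, e_ss → ∞.
The unbounded component dominates.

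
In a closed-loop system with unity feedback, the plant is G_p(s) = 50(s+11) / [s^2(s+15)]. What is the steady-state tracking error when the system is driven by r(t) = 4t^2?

Two free integrators in G_p(s): this is a type 2 system.
K_a = lim_{s→0} s^2·G_p(s) = 50·11 / (15) = 110/3.
r(t) = 4t^2 gives R(s) = 8/s^3.
e_ss = 8/K_a = 8/(110/3) = 12/55.

12/55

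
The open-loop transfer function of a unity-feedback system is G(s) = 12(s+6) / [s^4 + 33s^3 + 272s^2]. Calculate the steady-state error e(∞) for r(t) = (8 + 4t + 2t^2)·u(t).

Lowest-order denominator term is 272s^2, so the open loop has 2 poles at the origin → type 2 system. Taking each input component in turn:
  • 8: tracked with zero error.
  • 4t: tracked with zero error.
  • 2t^2: e_ss = 4/K_a with K_a=9/34 → 136/9.
Total e_ss = 136/9.

136/9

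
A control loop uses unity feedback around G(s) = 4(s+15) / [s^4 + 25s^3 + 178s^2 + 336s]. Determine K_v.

Factoring s from the denominator leaves a polynomial with constant term 336, so the system is type 1.
K_v = lim_{s→0} s·G(s) = 4·15 / 336 = 5/28.

5/28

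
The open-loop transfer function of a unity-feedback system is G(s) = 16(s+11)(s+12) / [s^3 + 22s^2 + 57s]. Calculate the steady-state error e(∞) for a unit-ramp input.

19/704

Lowest-order denominator term is 57s, so the open loop has 1 pole at the origin → type 1 system.
K_v = lim_{s→0} s·G(s) = 16·11·12 / 57 = 704/19.
e_ss = 1/K_v = 1/(704/19) = 19/704.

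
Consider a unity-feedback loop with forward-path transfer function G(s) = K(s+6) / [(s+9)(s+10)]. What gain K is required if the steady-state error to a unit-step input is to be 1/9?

120

System type = 0 (no poles at s=0).
K_p = lim_{s→0} G(s) = K·6 / (9·10) = (1/15)·K.
e_ss = 1/(1 + K_p) = 1/9 ⇒ 1 + (1/15)·K = 9 ⇒ K = 120.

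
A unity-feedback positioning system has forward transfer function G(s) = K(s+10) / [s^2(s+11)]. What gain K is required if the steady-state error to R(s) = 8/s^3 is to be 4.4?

The open loop has two poles at the origin → type 2 system.
K_a = lim_{s→0} s^2·G(s) = K·10 / (11) = (10/11)·K.
e_ss = 8/K_a = 4.4 ⇒ K_a = 20/11 ⇒ K = (20/11)/(10/11) = 2.

2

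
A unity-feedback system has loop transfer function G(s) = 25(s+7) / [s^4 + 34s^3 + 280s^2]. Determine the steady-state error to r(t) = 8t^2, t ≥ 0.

The denominator has no term below 280s^2 — 2 poles at s=0, type 2.
K_a = lim_{s→0} s^2·G(s) = 25·7 / 280 = 0.625.
r(t) = 8t^2 gives R(s) = 16/s^3.
e_ss = 16/K_a = 16/0.625 = 25.6.

25.6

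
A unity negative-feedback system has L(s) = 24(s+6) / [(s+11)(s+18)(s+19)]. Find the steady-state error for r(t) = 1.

L(s) has no factors of s in the denominator, so the system is type 0.
K_p = lim_{s→0} L(s) = 24·6 / (11·18·19) = 8/209.
e_ss = 1/(1 + K_p) = 1/(217/209) = 209/217.

209/217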